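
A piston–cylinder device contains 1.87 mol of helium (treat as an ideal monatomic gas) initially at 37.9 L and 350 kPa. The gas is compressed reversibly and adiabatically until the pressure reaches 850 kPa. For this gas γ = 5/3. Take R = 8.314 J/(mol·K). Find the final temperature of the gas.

1220 K

T₁ = P₁V₁/(nR) = 350×37.9/(1.87×8.314) = 853 K.
Adiabatic: T₂/T₁ = (P₂/P₁)^((γ−1)/γ) ⇒ T₂ = 853×(2.43)^0.400 = 1220 K; V₂ = 22.3 L.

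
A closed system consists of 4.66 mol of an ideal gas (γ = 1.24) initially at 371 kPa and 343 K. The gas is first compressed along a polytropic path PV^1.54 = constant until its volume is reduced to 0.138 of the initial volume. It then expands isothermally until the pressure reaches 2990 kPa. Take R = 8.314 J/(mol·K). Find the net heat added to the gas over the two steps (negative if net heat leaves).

V₁ = nRT₁/P₁ = 4.66×8.314×343/371 = 35.8 L.
Step 1 — Polytropic n=1.54: T₂ = T₁(V₁/V₂)^(n−1) = 343×(7.25)^0.54 = 999 K; P₂ = P₁(V₁/V₂)^n = 7830 kPa.
W = (P₁V₁−P₂V₂)/(n−1) = (371×35.8−7830×4.94)/0.54 = -47100 J.
ΔU = nCvΔT = 4.66×34.6×(999−343) = 106000 J.
Q = ΔU + W = 58900 J.
State after step 1: P = 7830 kPa, V = 4.94 L, T = 999 K.
Step 2 — Isothermal: T stays 999 K; PV = const ⇒ V₂ = 13.0 L, P₂ = 2990 kPa.
ΔU = 0 (ideal gas, T constant).
W = nRT ln(V₂/V₁) = 4.66×8.314×999×ln(2.62) = 37300 J.
Q = ΔU + W = 37300 J.
Net over both steps: W = -9800 J, Q = 96200 J, ΔU = 106000 J.

96200 J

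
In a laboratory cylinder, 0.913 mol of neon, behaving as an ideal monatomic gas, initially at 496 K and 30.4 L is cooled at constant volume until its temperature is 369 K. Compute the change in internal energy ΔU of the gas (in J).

-1450 J

P₁ = nRT₁/V₁ = 0.913×8.314×496/30.4 = 124 kPa.
Isochoric: V stays 30.4 L; P/T = const ⇒ T₂ = 369 K, P₂ = 92.1 kPa.
For an ideal gas ΔU = nCvΔT with Cv = (3/2)R = 12.5 J/(mol·K).
ΔU = 0.913×12.5×(369−496) = -1450 J.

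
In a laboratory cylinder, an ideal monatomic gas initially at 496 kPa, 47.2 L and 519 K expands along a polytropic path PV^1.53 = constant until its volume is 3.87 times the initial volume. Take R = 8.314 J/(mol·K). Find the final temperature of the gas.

Polytropic n=1.53: T₂ = T₁(V₁/V₂)^(n−1) = 519×(0.258)^0.53 = 253 K; P₂ = P₁(V₁/V₂)^n = 62.6 kPa.

253 K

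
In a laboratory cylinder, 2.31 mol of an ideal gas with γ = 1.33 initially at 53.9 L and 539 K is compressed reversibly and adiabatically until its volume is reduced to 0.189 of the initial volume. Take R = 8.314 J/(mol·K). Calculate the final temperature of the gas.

P₁ = nRT₁/V₁ = 2.31×8.314×539/53.9 = 192 kPa.
Adiabatic: TV^(γ−1) = const ⇒ T₂ = 539×(5.29)^0.330 = 934 K; PV^γ = const ⇒ P₂ = 1760 kPa.

934 K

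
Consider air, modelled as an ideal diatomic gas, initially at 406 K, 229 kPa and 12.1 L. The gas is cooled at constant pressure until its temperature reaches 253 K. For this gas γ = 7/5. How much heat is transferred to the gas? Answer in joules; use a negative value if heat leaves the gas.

-3650 J

n = P₁V₁/(RT₁) = 229×12.1/(8.314×406) = 0.821 mol.
Isobaric: P stays 229 kPa; V/T = const ⇒ T₂ = 253 K, V₂ = 7.54 L.
W = PΔV = 229×(7.54−12.1) kPa·L = -1040 J.
ΔU = nCvΔT = 0.821×20.8×(253−406) = -2610 J.
Q = ΔU + W = nCpΔT = -3650 J.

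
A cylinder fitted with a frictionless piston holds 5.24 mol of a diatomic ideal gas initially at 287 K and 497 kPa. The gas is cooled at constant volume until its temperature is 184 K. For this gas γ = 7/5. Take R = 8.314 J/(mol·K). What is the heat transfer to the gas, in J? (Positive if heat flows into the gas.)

-11200 J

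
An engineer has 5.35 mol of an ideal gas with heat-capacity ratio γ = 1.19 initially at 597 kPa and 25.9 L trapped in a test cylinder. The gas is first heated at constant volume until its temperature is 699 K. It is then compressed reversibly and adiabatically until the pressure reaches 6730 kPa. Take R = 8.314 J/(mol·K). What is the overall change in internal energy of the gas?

134000 J

T₁ = P₁V₁/(nR) = 597×25.9/(5.35×8.314) = 348 K.
Step 1 — Isochoric: V stays 25.9 L; P/T = const ⇒ T₂ = 699 K, P₂ = 1200 kPa.
W = 0 (no volume change).
ΔU = nCvΔT = 5.35×43.8×(699−348) = 82300 J.
Q = ΔU = 82300 J.
State after step 1: P = 1200 kPa, V = 25.9 L, T = 699 K.
Step 2 — Adiabatic: T₂/T₁ = (P₂/P₁)^((γ−1)/γ) ⇒ T₂ = 699×(5.61)^0.160 = 920 K; V₂ = 6.08 L.
ΔU = nCvΔT = 5.35×43.8×(920−699) = 51800 J.
Q = 0 for an adiabatic process, so W = −ΔU = -51800 J.
Net over both steps: W = -51800 J, Q = 82300 J, ΔU = 134000 J.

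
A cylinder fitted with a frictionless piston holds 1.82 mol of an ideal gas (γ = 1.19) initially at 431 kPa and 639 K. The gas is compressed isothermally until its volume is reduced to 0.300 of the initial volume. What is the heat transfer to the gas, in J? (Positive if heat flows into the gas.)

-11600 J

V₁ = nRT₁/P₁ = 1.82×8.314×639/431 = 22.4 L.
Isothermal: T stays 639 K; PV = const ⇒ V₂ = 6.73 L, P₂ = 1440 kPa.
ΔU = 0 (ideal gas, T constant).
W = nRT ln(V₂/V₁) = 1.82×8.314×639×ln(0.300) = -11600 J.
Q = ΔU + W = -11600 J.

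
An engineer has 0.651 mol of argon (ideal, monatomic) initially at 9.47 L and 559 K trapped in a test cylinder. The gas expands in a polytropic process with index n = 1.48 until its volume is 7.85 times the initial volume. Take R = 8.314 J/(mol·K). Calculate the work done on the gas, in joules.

-3960 J

P₁ = nRT₁/V₁ = 0.651×8.314×559/9.47 = 319 kPa.
Polytropic n=1.48: T₂ = T₁(V₁/V₂)^(n−1) = 559×(0.127)^0.48 = 208 K; P₂ = P₁(V₁/V₂)^n = 15.1 kPa.
W = (P₁V₁−P₂V₂)/(n−1) = (319×9.47−15.1×74.3)/0.48 = 3960 J.
Work done on the gas = −W_by = -3960 J.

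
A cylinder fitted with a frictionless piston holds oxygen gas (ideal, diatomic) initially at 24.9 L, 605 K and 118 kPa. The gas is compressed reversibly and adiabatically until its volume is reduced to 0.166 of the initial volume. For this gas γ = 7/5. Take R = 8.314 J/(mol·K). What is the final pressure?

1460 kPa

Adiabatic: TV^(γ−1) = const ⇒ T₂ = 605×(6.02)^0.400 = 1240 K; PV^γ = const ⇒ P₂ = 1460 kPa.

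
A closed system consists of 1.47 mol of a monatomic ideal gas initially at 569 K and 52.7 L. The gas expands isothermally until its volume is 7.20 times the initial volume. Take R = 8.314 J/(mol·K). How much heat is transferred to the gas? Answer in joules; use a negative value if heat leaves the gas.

13700 J

P₁ = nRT₁/V₁ = 1.47×8.314×569/52.7 = 132 kPa.
Isothermal: T stays 569 K; PV = const ⇒ V₂ = 379 L, P₂ = 18.3 kPa.
ΔU = 0 (ideal gas, T constant).
W = nRT ln(V₂/V₁) = 1.47×8.314×569×ln(7.20) = 13700 J.
Q = ΔU + W = 13700 J.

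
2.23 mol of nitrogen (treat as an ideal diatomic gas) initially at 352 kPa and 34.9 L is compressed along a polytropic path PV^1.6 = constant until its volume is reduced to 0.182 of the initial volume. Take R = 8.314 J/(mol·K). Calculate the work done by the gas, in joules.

-36400 J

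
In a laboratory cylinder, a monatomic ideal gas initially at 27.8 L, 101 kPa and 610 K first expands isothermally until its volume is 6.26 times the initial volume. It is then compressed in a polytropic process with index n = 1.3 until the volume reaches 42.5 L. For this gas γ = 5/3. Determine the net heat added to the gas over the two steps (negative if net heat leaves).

2440 J

n = P₁V₁/(RT₁) = 101×27.8/(8.314×610) = 0.554 mol.
Step 1 — Isothermal: T stays 610 K; PV = const ⇒ V₂ = 174 L, P₂ = 16.1 kPa.
ΔU = 0 (ideal gas, T constant).
W = nRT ln(V₂/V₁) = 0.554×8.314×610×ln(6.26) = 5150 J.
Q = ΔU + W = 5150 J.
State after step 1: P = 16.1 kPa, V = 174 L, T = 610 K.
Step 2 — Polytropic n=1.3: T₂ = T₁(V₁/V₂)^(n−1) = 610×(4.09)^0.30 = 931 K; P₂ = P₁(V₁/V₂)^n = 101 kPa.
W = (P₁V₁−P₂V₂)/(n−1) = (16.1×174−101×42.5)/0.30 = -4930 J.
ΔU = nCvΔT = 0.554×12.5×(931−610) = 2220 J.
Q = ΔU + W = -2710 J.
Net over both steps: W = 223 J, Q = 2440 J, ΔU = 2220 J.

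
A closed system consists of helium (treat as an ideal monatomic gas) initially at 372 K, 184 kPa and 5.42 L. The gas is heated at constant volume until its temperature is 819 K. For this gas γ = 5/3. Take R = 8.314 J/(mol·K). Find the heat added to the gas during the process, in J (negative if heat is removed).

1800 J

n = P₁V₁/(RT₁) = 184×5.42/(8.314×372) = 0.322 mol.
Isochoric: V stays 5.42 L; P/T = const ⇒ T₂ = 819 K, P₂ = 405 kPa.
W = 0 (no volume change).
ΔU = nCvΔT = 0.322×12.5×(819−372) = 1800 J.
Q = ΔU = 1800 J.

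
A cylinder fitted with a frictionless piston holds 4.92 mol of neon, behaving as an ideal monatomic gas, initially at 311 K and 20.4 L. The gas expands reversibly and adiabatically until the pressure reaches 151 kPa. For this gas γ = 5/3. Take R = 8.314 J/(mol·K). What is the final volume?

P₁ = nRT₁/V₁ = 4.92×8.314×311/20.4 = 624 kPa.
Adiabatic: T₂/T₁ = (P₂/P₁)^((γ−1)/γ) ⇒ T₂ = 311×(0.242)^0.400 = 176 K; V₂ = 47.8 L.

47.8 L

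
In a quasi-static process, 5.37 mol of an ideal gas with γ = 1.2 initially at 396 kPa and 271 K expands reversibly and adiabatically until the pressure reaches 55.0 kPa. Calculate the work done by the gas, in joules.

17000 J

V₁ = nRT₁/P₁ = 5.37×8.314×271/396 = 30.6 L.
Adiabatic: T₂/T₁ = (P₂/P₁)^((γ−1)/γ) ⇒ T₂ = 271×(0.139)^0.167 = 195 K; V₂ = 158 L.
ΔU = nCvΔT = 5.37×41.6×(195−271) = -17000 J.
Q = 0 for an adiabatic process, so W = −ΔU = 17000 J.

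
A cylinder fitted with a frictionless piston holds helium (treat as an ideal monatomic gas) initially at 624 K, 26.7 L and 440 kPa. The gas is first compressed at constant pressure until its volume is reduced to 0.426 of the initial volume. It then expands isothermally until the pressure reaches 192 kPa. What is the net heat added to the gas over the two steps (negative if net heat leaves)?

n = P₁V₁/(RT₁) = 440×26.7/(8.314×624) = 2.26 mol.
Step 1 — Isobaric: P stays 440 kPa; V/T = const ⇒ T₂ = 266 K, V₂ = 11.4 L.
W = PΔV = 440×(11.4−26.7) kPa·L = -6740 J.
ΔU = nCvΔT = 2.26×12.5×(266−624) = -10100 J.
Q = ΔU + W = nCpΔT = -16900 J.
State after step 1: P = 440 kPa, V = 11.4 L, T = 266 K.
Step 2 — Isothermal: T stays 266 K; PV = const ⇒ V₂ = 26.1 L, P₂ = 192 kPa.
ΔU = 0 (ideal gas, T constant).
W = nRT ln(V₂/V₁) = 2.26×8.314×266×ln(2.29) = 4150 J.
Q = ΔU + W = 4150 J.
Net over both steps: W = -2590 J, Q = -12700 J, ΔU = -10100 J.

-12700 J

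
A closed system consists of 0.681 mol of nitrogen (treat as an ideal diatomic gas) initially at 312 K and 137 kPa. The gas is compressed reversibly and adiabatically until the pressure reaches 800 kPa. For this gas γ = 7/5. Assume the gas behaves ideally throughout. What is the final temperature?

V₁ = nRT₁/P₁ = 0.681×8.314×312/137 = 12.9 L.
Adiabatic: T₂/T₁ = (P₂/P₁)^((γ−1)/γ) ⇒ T₂ = 312×(5.84)^0.286 = 517 K; V₂ = 3.66 L.

517 K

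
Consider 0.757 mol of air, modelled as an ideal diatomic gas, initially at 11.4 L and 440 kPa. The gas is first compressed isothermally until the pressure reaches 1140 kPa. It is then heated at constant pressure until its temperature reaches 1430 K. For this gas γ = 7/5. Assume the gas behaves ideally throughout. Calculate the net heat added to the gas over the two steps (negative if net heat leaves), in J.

T₁ = P₁V₁/(nR) = 440×11.4/(0.757×8.314) = 797 K.
Step 1 — Isothermal: T stays 797 K; PV = const ⇒ V₂ = 4.40 L, P₂ = 1140 kPa.
ΔU = 0 (ideal gas, T constant).
W = nRT ln(V₂/V₁) = 0.757×8.314×797×ln(0.386) = -4780 J.
Q = ΔU + W = -4780 J.
State after step 1: P = 1140 kPa, V = 4.40 L, T = 797 K.
Step 2 — Isobaric: P stays 1140 kPa; V/T = const ⇒ T₂ = 1430 K, V₂ = 7.89 L.
W = PΔV = 1140×(7.89−4.40) kPa·L = 3980 J.
ΔU = nCvΔT = 0.757×20.8×(1430−797) = 9960 J.
Q = ΔU + W = nCpΔT = 13900 J.
Net over both steps: W = -791 J, Q = 9170 J, ΔU = 9960 J.

9170 J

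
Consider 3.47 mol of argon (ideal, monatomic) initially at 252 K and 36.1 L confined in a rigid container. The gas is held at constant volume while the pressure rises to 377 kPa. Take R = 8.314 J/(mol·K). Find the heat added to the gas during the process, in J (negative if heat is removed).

9510 J

P₁ = nRT₁/V₁ = 3.47×8.314×252/36.1 = 201 kPa.
Isochoric: V stays 36.1 L; P/T = const ⇒ T₂ = 472 K, P₂ = 377 kPa.
W = 0 (no volume change).
ΔU = nCvΔT = 3.47×12.5×(472−252) = 9510 J.
Q = ΔU = 9510 J.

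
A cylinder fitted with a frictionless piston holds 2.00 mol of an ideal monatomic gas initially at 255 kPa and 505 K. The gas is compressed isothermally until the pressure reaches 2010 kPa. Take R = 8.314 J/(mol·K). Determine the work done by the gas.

V₁ = nRT₁/P₁ = 2.00×8.314×505/255 = 32.9 L.
Isothermal: T stays 505 K; PV = const ⇒ V₂ = 4.18 L, P₂ = 2010 kPa.
W = nRT ln(V₂/V₁) = 2.00×8.314×505×ln(0.127) = -17300 J.

-17300 J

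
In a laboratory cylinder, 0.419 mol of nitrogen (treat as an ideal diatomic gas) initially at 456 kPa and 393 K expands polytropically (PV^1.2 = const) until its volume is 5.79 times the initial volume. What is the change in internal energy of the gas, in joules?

-1010 J

V₁ = nRT₁/P₁ = 0.419×8.314×393/456 = 3.00 L.
Polytropic n=1.2: T₂ = T₁(V₁/V₂)^(n−1) = 393×(0.173)^0.20 = 277 K; P₂ = P₁(V₁/V₂)^n = 55.4 kPa.
For an ideal gas ΔU = nCvΔT with Cv = (5/2)R = 20.8 J/(mol·K).
ΔU = 0.419×20.8×(277−393) = -1010 J.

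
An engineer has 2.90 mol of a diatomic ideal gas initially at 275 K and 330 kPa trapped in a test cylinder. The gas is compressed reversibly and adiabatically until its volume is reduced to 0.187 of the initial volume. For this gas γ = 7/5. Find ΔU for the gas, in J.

15800 J

V₁ = nRT₁/P₁ = 2.90×8.314×275/330 = 20.1 L.
Adiabatic: TV^(γ−1) = const ⇒ T₂ = 275×(5.35)^0.400 = 538 K; PV^γ = const ⇒ P₂ = 3450 kPa.
For an ideal gas ΔU = nCvΔT with Cv = (5/2)R = 20.8 J/(mol·K).
ΔU = 2.90×20.8×(538−275) = 15800 J.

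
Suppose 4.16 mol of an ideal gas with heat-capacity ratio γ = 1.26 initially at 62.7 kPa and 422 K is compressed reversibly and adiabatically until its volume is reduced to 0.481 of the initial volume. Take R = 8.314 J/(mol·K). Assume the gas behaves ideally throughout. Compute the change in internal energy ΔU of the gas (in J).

11800 J

V₁ = nRT₁/P₁ = 4.16×8.314×422/62.7 = 233 L.
Adiabatic: TV^(γ−1) = const ⇒ T₂ = 422×(2.08)^0.260 = 510 K; PV^γ = const ⇒ P₂ = 158 kPa.
For an ideal gas ΔU = nCvΔT with Cv = R/(γ−1) = 32.0 J/(mol·K).
ΔU = 4.16×32.0×(510−422) = 11800 J.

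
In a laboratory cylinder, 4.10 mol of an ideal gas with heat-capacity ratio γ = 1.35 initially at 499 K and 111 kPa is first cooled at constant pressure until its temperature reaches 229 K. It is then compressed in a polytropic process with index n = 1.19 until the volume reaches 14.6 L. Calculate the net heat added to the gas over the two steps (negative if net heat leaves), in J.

V₁ = nRT₁/P₁ = 4.10×8.314×499/111 = 153 L.
Step 1 — Isobaric: P stays 111 kPa; V/T = const ⇒ T₂ = 229 K, V₂ = 70.3 L.
W = PΔV = 111×(70.3−153) kPa·L = -9200 J.
ΔU = nCvΔT = 4.10×23.8×(229−499) = -26300 J.
Q = ΔU + W = nCpΔT = -35500 J.
State after step 1: P = 111 kPa, V = 70.3 L, T = 229 K.
Step 2 — Polytropic n=1.19: T₂ = T₁(V₁/V₂)^(n−1) = 229×(4.82)^0.19 = 309 K; P₂ = P₁(V₁/V₂)^n = 721 kPa.
W = (P₁V₁−P₂V₂)/(n−1) = (111×70.3−721×14.6)/0.19 = -14300 J.
ΔU = nCvΔT = 4.10×23.8×(309−229) = 7760 J.
Q = ΔU + W = -6540 J.
Net over both steps: W = -23500 J, Q = -42000 J, ΔU = -18500 J.

-42000 J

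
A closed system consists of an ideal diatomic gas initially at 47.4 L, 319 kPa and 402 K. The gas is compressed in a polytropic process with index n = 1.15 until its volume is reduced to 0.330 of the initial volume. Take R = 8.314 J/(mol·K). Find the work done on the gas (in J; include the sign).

18200 J

n = P₁V₁/(RT₁) = 319×47.4/(8.314×402) = 4.52 mol.
Polytropic n=1.15: T₂ = T₁(V₁/V₂)^(n−1) = 402×(3.03)^0.15 = 475 K; P₂ = P₁(V₁/V₂)^n = 1140 kPa.
W = (P₁V₁−P₂V₂)/(n−1) = (319×47.4−1140×15.6)/0.15 = -18200 J.
Work done on the gas = −W_by = 18200 J.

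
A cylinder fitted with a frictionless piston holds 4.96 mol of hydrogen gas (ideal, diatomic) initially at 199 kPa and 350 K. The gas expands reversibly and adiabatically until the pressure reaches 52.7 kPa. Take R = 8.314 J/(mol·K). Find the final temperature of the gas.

239 K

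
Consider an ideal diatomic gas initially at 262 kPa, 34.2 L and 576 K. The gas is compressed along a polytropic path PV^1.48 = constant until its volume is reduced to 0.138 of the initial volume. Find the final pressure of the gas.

Polytropic n=1.48: T₂ = T₁(V₁/V₂)^(n−1) = 576×(7.25)^0.48 = 1490 K; P₂ = P₁(V₁/V₂)^n = 4910 kPa.

4910 kPa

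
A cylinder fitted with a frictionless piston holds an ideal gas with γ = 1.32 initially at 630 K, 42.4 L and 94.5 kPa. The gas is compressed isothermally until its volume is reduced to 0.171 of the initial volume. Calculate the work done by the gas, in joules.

-7080 J

n = P₁V₁/(RT₁) = 94.5×42.4/(8.314×630) = 0.765 mol.
Isothermal: T stays 630 K; PV = const ⇒ V₂ = 7.25 L, P₂ = 553 kPa.
W = nRT ln(V₂/V₁) = 0.765×8.314×630×ln(0.171) = -7080 J.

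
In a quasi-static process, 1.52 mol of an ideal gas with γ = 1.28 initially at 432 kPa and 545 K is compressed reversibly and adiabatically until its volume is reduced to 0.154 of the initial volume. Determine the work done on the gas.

16900 J

V₁ = nRT₁/P₁ = 1.52×8.314×545/432 = 15.9 L.
Adiabatic: TV^(γ−1) = const ⇒ T₂ = 545×(6.49)^0.280 = 920 K; PV^γ = const ⇒ P₂ = 4740 kPa.
ΔU = nCvΔT = 1.52×29.7×(920−545) = 16900 J.
Q = 0 for an adiabatic process, so W = −ΔU = -16900 J.
Work done on the gas = −W_by = 16900 J.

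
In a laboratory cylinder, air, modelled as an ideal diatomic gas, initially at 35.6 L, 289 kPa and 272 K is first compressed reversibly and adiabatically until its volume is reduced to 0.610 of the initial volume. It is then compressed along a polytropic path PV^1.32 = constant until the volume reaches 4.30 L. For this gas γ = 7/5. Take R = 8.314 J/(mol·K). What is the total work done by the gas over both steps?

n = P₁V₁/(RT₁) = 289×35.6/(8.314×272) = 4.55 mol.
Step 1 — Adiabatic: TV^(γ−1) = const ⇒ T₂ = 272×(1.64)^0.400 = 331 K; PV^γ = const ⇒ P₂ = 577 kPa.
ΔU = nCvΔT = 4.55×20.8×(331−272) = 5620 J.
Q = 0 for an adiabatic process, so W = −ΔU = -5620 J.
State after step 1: P = 577 kPa, V = 21.7 L, T = 331 K.
Step 2 — Polytropic n=1.32: T₂ = T₁(V₁/V₂)^(n−1) = 331×(5.05)^0.32 = 557 K; P₂ = P₁(V₁/V₂)^n = 4900 kPa.
W = (P₁V₁−P₂V₂)/(n−1) = (577×21.7−4900×4.30)/0.32 = -26600 J.
ΔU = nCvΔT = 4.55×20.8×(557−331) = 21300 J.
Q = ΔU + W = -5320 J.
Net over both steps: W = -32200 J, Q = -5320 J, ΔU = 26900 J.

-32200 J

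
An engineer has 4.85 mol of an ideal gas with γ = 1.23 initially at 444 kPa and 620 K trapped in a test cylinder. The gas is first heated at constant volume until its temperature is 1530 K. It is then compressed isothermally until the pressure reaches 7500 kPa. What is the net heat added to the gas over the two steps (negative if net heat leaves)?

V₁ = nRT₁/P₁ = 4.85×8.314×620/444 = 56.3 L.
Step 1 — Isochoric: V stays 56.3 L; P/T = const ⇒ T₂ = 1530 K, P₂ = 1100 kPa.
W = 0 (no volume change).
ΔU = nCvΔT = 4.85×36.1×(1530−620) = 160000 J.
Q = ΔU = 160000 J.
State after step 1: P = 1100 kPa, V = 56.3 L, T = 1530 K.
Step 2 — Isothermal: T stays 1530 K; PV = const ⇒ V₂ = 8.23 L, P₂ = 7500 kPa.
ΔU = 0 (ideal gas, T constant).
W = nRT ln(V₂/V₁) = 4.85×8.314×1530×ln(0.146) = -119000 J.
Q = ΔU + W = -119000 J.
Net over both steps: W = -119000 J, Q = 40900 J, ΔU = 160000 J.

40900 J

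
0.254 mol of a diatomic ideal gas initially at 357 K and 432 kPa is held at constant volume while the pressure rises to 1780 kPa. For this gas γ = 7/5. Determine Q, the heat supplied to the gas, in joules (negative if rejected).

5880 J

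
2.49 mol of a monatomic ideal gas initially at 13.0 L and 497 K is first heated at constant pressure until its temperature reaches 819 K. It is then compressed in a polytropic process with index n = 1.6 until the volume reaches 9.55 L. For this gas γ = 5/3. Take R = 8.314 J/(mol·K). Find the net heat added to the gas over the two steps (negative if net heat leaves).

P₁ = nRT₁/V₁ = 2.49×8.314×497/13.0 = 791 kPa.
Step 1 — Isobaric: P stays 791 kPa; V/T = const ⇒ T₂ = 819 K, V₂ = 21.4 L.
W = PΔV = 791×(21.4−13.0) kPa·L = 6670 J.
ΔU = nCvΔT = 2.49×12.5×(819−497) = 10000 J.
Q = ΔU + W = nCpΔT = 16700 J.
State after step 1: P = 791 kPa, V = 21.4 L, T = 819 K.
Step 2 — Polytropic n=1.6: T₂ = T₁(V₁/V₂)^(n−1) = 819×(2.24)^0.60 = 1330 K; P₂ = P₁(V₁/V₂)^n = 2880 kPa.
W = (P₁V₁−P₂V₂)/(n−1) = (791×21.4−2880×9.55)/0.60 = -17600 J.
ΔU = nCvΔT = 2.49×12.5×(1330−819) = 15900 J.
Q = ΔU + W = -1760 J.
Net over both steps: W = -11000 J, Q = 14900 J, ΔU = 25900 J.

14900 J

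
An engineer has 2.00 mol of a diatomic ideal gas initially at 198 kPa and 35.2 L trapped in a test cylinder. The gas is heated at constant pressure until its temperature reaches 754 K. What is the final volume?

63.3 L

T₁ = P₁V₁/(nR) = 198×35.2/(2.00×8.314) = 419 K.
Isobaric: P stays 198 kPa; V/T = const ⇒ T₂ = 754 K, V₂ = 63.3 L.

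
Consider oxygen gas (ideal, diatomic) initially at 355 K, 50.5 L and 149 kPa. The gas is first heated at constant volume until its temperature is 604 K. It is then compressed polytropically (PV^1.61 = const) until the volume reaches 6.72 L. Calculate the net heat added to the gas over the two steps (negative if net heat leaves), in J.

n = P₁V₁/(RT₁) = 149×50.5/(8.314×355) = 2.55 mol.
Step 1 — Isochoric: V stays 50.5 L; P/T = const ⇒ T₂ = 604 K, P₂ = 254 kPa.
W = 0 (no volume change).
ΔU = nCvΔT = 2.55×20.8×(604−355) = 13200 J.
Q = ΔU = 13200 J.
State after step 1: P = 254 kPa, V = 50.5 L, T = 604 K.
Step 2 — Polytropic n=1.61: T₂ = T₁(V₁/V₂)^(n−1) = 604×(7.51)^0.61 = 2070 K; P₂ = P₁(V₁/V₂)^n = 6520 kPa.
W = (P₁V₁−P₂V₂)/(n−1) = (254×50.5−6520×6.72)/0.61 = -50800 J.
ΔU = nCvΔT = 2.55×20.8×(2070−604) = 77500 J.
Q = ΔU + W = 26700 J.
Net over both steps: W = -50800 J, Q = 39900 J, ΔU = 90700 J.

39900 J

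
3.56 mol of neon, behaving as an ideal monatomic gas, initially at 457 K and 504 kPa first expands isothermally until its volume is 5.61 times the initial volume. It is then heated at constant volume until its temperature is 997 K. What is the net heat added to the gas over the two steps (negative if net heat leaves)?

47300 J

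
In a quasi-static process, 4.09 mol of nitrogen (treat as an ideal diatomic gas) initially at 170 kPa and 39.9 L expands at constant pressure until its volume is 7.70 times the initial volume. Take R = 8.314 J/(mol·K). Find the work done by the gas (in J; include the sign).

45400 J

T₁ = P₁V₁/(nR) = 170×39.9/(4.09×8.314) = 199 K.
Isobaric: P stays 170 kPa; V/T = const ⇒ T₂ = 1540 K, V₂ = 307 L.
W = PΔV = 170×(307−39.9) kPa·L = 45400 J.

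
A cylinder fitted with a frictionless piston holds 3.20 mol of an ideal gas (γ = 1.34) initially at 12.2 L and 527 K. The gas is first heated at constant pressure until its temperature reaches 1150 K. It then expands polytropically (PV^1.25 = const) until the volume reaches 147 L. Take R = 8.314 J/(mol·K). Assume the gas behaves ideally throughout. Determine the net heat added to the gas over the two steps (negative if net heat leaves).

76600 J

P₁ = nRT₁/V₁ = 3.20×8.314×527/12.2 = 1150 kPa.
Step 1 — Isobaric: P stays 1150 kPa; V/T = const ⇒ T₂ = 1150 K, V₂ = 26.6 L.
W = PΔV = 1150×(26.6−12.2) kPa·L = 16600 J.
ΔU = nCvΔT = 3.20×24.5×(1150−527) = 48700 J.
Q = ΔU + W = nCpΔT = 65300 J.
State after step 1: P = 1150 kPa, V = 26.6 L, T = 1150 K.
Step 2 — Polytropic n=1.25: T₂ = T₁(V₁/V₂)^(n−1) = 1150×(0.181)^0.25 = 750 K; P₂ = P₁(V₁/V₂)^n = 136 kPa.
W = (P₁V₁−P₂V₂)/(n−1) = (1150×26.6−136×147)/0.25 = 42500 J.
ΔU = nCvΔT = 3.20×24.5×(750−1150) = -31300 J.
Q = ΔU + W = 11300 J.
Net over both steps: W = 59100 J, Q = 76600 J, ΔU = 17500 J.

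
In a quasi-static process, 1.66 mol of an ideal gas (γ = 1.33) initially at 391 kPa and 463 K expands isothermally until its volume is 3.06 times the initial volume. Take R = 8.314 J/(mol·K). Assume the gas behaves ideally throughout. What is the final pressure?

128 kPa

V₁ = nRT₁/P₁ = 1.66×8.314×463/391 = 16.3 L.
Isothermal: T stays 463 K; PV = const ⇒ V₂ = 50.0 L, P₂ = 128 kPa.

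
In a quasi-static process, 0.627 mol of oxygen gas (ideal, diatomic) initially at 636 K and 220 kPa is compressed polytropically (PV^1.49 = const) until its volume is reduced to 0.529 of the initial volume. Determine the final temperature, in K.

869 K

V₁ = nRT₁/P₁ = 0.627×8.314×636/220 = 15.1 L.
Polytropic n=1.49: T₂ = T₁(V₁/V₂)^(n−1) = 636×(1.89)^0.49 = 869 K; P₂ = P₁(V₁/V₂)^n = 568 kPa.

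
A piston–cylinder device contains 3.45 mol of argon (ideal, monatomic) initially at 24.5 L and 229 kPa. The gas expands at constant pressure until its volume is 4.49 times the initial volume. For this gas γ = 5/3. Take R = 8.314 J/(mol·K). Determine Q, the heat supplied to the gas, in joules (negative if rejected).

49000 J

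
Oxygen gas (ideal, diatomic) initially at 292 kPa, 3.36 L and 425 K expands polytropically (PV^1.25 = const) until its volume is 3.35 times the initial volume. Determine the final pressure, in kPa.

64.4 kPa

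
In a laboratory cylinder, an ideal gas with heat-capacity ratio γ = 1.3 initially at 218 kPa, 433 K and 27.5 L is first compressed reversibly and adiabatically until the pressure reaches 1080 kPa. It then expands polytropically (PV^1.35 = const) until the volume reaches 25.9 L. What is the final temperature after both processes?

n = P₁V₁/(RT₁) = 218×27.5/(8.314×433) = 1.67 mol.
Step 1 — Adiabatic: T₂/T₁ = (P₂/P₁)^((γ−1)/γ) ⇒ T₂ = 433×(4.95)^0.231 = 626 K; V₂ = 8.03 L.
ΔU = nCvΔT = 1.67×27.7×(626−433) = 8930 J.
Q = 0 for an adiabatic process, so W = −ΔU = -8930 J.
State after step 1: P = 1080 kPa, V = 8.03 L, T = 626 K.
Step 2 — Polytropic n=1.35: T₂ = T₁(V₁/V₂)^(n−1) = 626×(0.310)^0.35 = 416 K; P₂ = P₁(V₁/V₂)^n = 222 kPa.
W = (P₁V₁−P₂V₂)/(n−1) = (1080×8.03−222×25.9)/0.35 = 8330 J.
ΔU = nCvΔT = 1.67×27.7×(416−626) = -9720 J.
Q = ΔU + W = -1390 J.
Net over both steps: W = -594 J, Q = -1390 J, ΔU = -794 J.

416 K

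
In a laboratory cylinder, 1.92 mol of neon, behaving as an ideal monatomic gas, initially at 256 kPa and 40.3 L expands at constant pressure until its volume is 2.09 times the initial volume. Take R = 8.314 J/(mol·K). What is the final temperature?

1350 K

T₁ = P₁V₁/(nR) = 256×40.3/(1.92×8.314) = 646 K.
Isobaric: P stays 256 kPa; V/T = const ⇒ T₂ = 1350 K, V₂ = 84.2 L.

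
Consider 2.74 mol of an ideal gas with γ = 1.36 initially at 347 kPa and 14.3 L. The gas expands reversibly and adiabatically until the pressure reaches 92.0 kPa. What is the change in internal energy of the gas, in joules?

T₁ = P₁V₁/(nR) = 347×14.3/(2.74×8.314) = 218 K.
Adiabatic: T₂/T₁ = (P₂/P₁)^((γ−1)/γ) ⇒ T₂ = 218×(0.265)^0.265 = 153 K; V₂ = 38.0 L.
For an ideal gas ΔU = nCvΔT with Cv = R/(γ−1) = 23.1 J/(mol·K).
ΔU = 2.74×23.1×(153−218) = -4080 J.

-4080 J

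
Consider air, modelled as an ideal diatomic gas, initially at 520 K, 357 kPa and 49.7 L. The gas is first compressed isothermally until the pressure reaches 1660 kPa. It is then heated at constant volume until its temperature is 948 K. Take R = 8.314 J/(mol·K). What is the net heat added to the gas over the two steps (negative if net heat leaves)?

9240 J

n = P₁V₁/(RT₁) = 357×49.7/(8.314×520) = 4.10 mol.
Step 1 — Isothermal: T stays 520 K; PV = const ⇒ V₂ = 10.7 L, P₂ = 1660 kPa.
ΔU = 0 (ideal gas, T constant).
W = nRT ln(V₂/V₁) = 4.10×8.314×520×ln(0.215) = -27300 J.
Q = ΔU + W = -27300 J.
State after step 1: P = 1660 kPa, V = 10.7 L, T = 520 K.
Step 2 — Isochoric: V stays 10.7 L; P/T = const ⇒ T₂ = 948 K, P₂ = 3030 kPa.
W = 0 (no volume change).
ΔU = nCvΔT = 4.10×20.8×(948−520) = 36500 J.
Q = ΔU = 36500 J.
Net over both steps: W = -27300 J, Q = 9240 J, ΔU = 36500 J.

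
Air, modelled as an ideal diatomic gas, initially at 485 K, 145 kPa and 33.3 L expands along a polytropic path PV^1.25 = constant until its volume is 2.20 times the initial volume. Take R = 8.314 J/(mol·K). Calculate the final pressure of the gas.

Polytropic n=1.25: T₂ = T₁(V₁/V₂)^(n−1) = 485×(0.455)^0.25 = 398 K; P₂ = P₁(V₁/V₂)^n = 54.1 kPa.

54.1 kPa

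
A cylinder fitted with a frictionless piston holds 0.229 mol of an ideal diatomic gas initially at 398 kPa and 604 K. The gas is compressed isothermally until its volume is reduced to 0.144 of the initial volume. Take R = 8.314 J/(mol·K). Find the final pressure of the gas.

2760 kPa

V₁ = nRT₁/P₁ = 0.229×8.314×604/398 = 2.89 L.
Isothermal: T stays 604 K; PV = const ⇒ V₂ = 0.416 L, P₂ = 2760 kPa.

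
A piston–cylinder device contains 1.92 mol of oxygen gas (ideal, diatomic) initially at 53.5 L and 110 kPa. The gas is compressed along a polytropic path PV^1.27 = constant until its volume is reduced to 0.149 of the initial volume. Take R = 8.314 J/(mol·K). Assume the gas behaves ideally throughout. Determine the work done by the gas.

-14600 J

T₁ = P₁V₁/(nR) = 110×53.5/(1.92×8.314) = 369 K.
Polytropic n=1.27: T₂ = T₁(V₁/V₂)^(n−1) = 369×(6.71)^0.27 = 616 K; P₂ = P₁(V₁/V₂)^n = 1230 kPa.
W = (P₁V₁−P₂V₂)/(n−1) = (110×53.5−1230×7.97)/0.27 = -14600 J.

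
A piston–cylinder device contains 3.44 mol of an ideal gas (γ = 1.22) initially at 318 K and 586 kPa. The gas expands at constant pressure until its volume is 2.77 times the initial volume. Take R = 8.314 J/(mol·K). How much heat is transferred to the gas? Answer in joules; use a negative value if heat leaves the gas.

V₁ = nRT₁/P₁ = 3.44×8.314×318/586 = 15.5 L.
Isobaric: P stays 586 kPa; V/T = const ⇒ T₂ = 881 K, V₂ = 43.0 L.
W = PΔV = 586×(43.0−15.5) kPa·L = 16100 J.
ΔU = nCvΔT = 3.44×37.8×(881−318) = 73200 J.
Q = ΔU + W = nCpΔT = 89300 J.

89300 J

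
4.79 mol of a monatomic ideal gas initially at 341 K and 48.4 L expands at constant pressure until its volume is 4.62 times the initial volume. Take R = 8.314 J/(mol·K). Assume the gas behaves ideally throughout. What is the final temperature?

1580 K

P₁ = nRT₁/V₁ = 4.79×8.314×341/48.4 = 281 kPa.
Isobaric: P stays 281 kPa; V/T = const ⇒ T₂ = 1580 K, V₂ = 224 L.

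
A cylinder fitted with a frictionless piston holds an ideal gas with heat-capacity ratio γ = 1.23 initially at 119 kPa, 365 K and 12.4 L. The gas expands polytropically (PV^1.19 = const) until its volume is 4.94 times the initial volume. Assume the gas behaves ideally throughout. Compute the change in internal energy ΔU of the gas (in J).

-1680 J

n = P₁V₁/(RT₁) = 119×12.4/(8.314×365) = 0.486 mol.
Polytropic n=1.19: T₂ = T₁(V₁/V₂)^(n−1) = 365×(0.202)^0.19 = 269 K; P₂ = P₁(V₁/V₂)^n = 17.8 kPa.
For an ideal gas ΔU = nCvΔT with Cv = R/(γ−1) = 36.1 J/(mol·K).
ΔU = 0.486×36.1×(269−365) = -1680 J.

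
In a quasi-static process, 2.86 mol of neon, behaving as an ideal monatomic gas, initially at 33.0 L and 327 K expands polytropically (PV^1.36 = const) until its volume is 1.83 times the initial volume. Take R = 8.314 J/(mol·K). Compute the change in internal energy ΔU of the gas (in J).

P₁ = nRT₁/V₁ = 2.86×8.314×327/33.0 = 236 kPa.
Polytropic n=1.36: T₂ = T₁(V₁/V₂)^(n−1) = 327×(0.546)^0.36 = 263 K; P₂ = P₁(V₁/V₂)^n = 104 kPa.
For an ideal gas ΔU = nCvΔT with Cv = (3/2)R = 12.5 J/(mol·K).
ΔU = 2.86×12.5×(263−327) = -2280 J.

-2280 J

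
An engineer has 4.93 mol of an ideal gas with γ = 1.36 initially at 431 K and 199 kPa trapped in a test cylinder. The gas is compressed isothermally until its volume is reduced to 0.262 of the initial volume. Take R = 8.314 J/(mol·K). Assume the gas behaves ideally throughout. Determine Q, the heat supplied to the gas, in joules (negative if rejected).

V₁ = nRT₁/P₁ = 4.93×8.314×431/199 = 88.8 L.
Isothermal: T stays 431 K; PV = const ⇒ V₂ = 23.3 L, P₂ = 760 kPa.
ΔU = 0 (ideal gas, T constant).
W = nRT ln(V₂/V₁) = 4.93×8.314×431×ln(0.262) = -23700 J.
Q = ΔU + W = -23700 J.

-23700 J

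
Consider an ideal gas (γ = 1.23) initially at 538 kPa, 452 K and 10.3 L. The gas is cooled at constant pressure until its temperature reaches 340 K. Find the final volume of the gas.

7.75 L

Isobaric: P stays 538 kPa; V/T = const ⇒ T₂ = 340 K, V₂ = 7.75 L.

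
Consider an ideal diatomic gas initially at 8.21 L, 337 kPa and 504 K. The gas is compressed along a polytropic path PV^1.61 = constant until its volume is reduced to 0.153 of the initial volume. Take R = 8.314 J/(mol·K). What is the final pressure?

Polytropic n=1.61: T₂ = T₁(V₁/V₂)^(n−1) = 504×(6.54)^0.61 = 1580 K; P₂ = P₁(V₁/V₂)^n = 6920 kPa.

6920 kPa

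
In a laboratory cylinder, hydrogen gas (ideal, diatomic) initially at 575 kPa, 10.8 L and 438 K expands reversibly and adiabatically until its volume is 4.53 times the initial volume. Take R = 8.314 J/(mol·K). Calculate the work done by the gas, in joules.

7040 J

n = P₁V₁/(RT₁) = 575×10.8/(8.314×438) = 1.71 mol.
Adiabatic: TV^(γ−1) = const ⇒ T₂ = 438×(0.221)^0.400 = 239 K; PV^γ = const ⇒ P₂ = 69.4 kPa.
ΔU = nCvΔT = 1.71×20.8×(239−438) = -7040 J.
Q = 0 for an adiabatic process, so W = −ΔU = 7040 J.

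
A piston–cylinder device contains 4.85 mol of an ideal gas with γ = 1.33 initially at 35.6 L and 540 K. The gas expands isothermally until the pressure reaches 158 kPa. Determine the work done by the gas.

29500 J

P₁ = nRT₁/V₁ = 4.85×8.314×540/35.6 = 612 kPa.
Isothermal: T stays 540 K; PV = const ⇒ V₂ = 138 L, P₂ = 158 kPa.
W = nRT ln(V₂/V₁) = 4.85×8.314×540×ln(3.87) = 29500 J.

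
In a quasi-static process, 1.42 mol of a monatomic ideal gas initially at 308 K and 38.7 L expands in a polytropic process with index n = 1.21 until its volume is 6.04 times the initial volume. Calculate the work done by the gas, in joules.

5450 J

P₁ = nRT₁/V₁ = 1.42×8.314×308/38.7 = 94.0 kPa.
Polytropic n=1.21: T₂ = T₁(V₁/V₂)^(n−1) = 308×(0.166)^0.21 = 211 K; P₂ = P₁(V₁/V₂)^n = 10.7 kPa.
W = (P₁V₁−P₂V₂)/(n−1) = (94.0×38.7−10.7×234)/0.21 = 5450 J.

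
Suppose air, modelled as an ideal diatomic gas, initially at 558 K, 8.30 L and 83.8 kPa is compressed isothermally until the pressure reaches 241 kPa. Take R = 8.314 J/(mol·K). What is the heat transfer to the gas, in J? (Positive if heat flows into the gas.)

n = P₁V₁/(RT₁) = 83.8×8.30/(8.314×558) = 0.150 mol.
Isothermal: T stays 558 K; PV = const ⇒ V₂ = 2.89 L, P₂ = 241 kPa.
ΔU = 0 (ideal gas, T constant).
W = nRT ln(V₂/V₁) = 0.150×8.314×558×ln(0.348) = -735 J.
Q = ΔU + W = -735 J.

-735 J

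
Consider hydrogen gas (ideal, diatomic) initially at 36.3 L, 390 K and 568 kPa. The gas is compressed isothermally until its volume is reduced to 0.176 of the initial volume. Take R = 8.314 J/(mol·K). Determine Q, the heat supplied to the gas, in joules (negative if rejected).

-35800 J

n = P₁V₁/(RT₁) = 568×36.3/(8.314×390) = 6.36 mol.
Isothermal: T stays 390 K; PV = const ⇒ V₂ = 6.39 L, P₂ = 3230 kPa.
ΔU = 0 (ideal gas, T constant).
W = nRT ln(V₂/V₁) = 6.36×8.314×390×ln(0.176) = -35800 J.
Q = ΔU + W = -35800 J.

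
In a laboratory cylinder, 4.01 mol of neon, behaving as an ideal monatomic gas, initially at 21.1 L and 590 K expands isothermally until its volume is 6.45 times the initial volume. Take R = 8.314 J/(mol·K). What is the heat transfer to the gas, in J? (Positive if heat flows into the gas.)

36700 J

P₁ = nRT₁/V₁ = 4.01×8.314×590/21.1 = 932 kPa.
Isothermal: T stays 590 K; PV = const ⇒ V₂ = 136 L, P₂ = 145 kPa.
ΔU = 0 (ideal gas, T constant).
W = nRT ln(V₂/V₁) = 4.01×8.314×590×ln(6.45) = 36700 J.
Q = ΔU + W = 36700 J.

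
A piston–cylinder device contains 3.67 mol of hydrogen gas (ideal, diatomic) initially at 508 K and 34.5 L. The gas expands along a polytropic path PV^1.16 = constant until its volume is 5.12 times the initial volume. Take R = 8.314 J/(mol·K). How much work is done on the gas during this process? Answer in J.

P₁ = nRT₁/V₁ = 3.67×8.314×508/34.5 = 449 kPa.
Polytropic n=1.16: T₂ = T₁(V₁/V₂)^(n−1) = 508×(0.195)^0.16 = 391 K; P₂ = P₁(V₁/V₂)^n = 67.6 kPa.
W = (P₁V₁−P₂V₂)/(n−1) = (449×34.5−67.6×177)/0.16 = 22300 J.
Work done on the gas = −W_by = -22300 J.

-22300 J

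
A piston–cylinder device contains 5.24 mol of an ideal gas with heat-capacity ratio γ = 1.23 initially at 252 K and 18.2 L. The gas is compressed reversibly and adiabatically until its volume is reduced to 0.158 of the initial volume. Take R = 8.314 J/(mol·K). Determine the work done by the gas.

-25200 J

P₁ = nRT₁/V₁ = 5.24×8.314×252/18.2 = 603 kPa.
Adiabatic: TV^(γ−1) = const ⇒ T₂ = 252×(6.33)^0.230 = 385 K; PV^γ = const ⇒ P₂ = 5840 kPa.
ΔU = nCvΔT = 5.24×36.1×(385−252) = 25200 J.
Q = 0 for an adiabatic process, so W = −ΔU = -25200 J.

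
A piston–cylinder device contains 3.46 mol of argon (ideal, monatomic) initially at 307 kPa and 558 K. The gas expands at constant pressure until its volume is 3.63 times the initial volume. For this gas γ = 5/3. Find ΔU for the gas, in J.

63300 J

V₁ = nRT₁/P₁ = 3.46×8.314×558/307 = 52.3 L.
Isobaric: P stays 307 kPa; V/T = const ⇒ T₂ = 2030 K, V₂ = 190 L.
For an ideal gas ΔU = nCvΔT with Cv = (3/2)R = 12.5 J/(mol·K).
ΔU = 3.46×12.5×(2030−558) = 63300 J.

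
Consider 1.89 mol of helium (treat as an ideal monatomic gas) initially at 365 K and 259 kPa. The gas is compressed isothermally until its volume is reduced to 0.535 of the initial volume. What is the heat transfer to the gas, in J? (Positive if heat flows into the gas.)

-3590 J

V₁ = nRT₁/P₁ = 1.89×8.314×365/259 = 22.1 L.
Isothermal: T stays 365 K; PV = const ⇒ V₂ = 11.8 L, P₂ = 484 kPa.
ΔU = 0 (ideal gas, T constant).
W = nRT ln(V₂/V₁) = 1.89×8.314×365×ln(0.535) = -3590 J.
Q = ΔU + W = -3590 J.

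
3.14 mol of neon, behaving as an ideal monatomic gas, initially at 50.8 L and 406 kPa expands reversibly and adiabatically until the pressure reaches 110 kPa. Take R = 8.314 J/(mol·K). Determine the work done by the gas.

T₁ = P₁V₁/(nR) = 406×50.8/(3.14×8.314) = 790 K.
Adiabatic: T₂/T₁ = (P₂/P₁)^((γ−1)/γ) ⇒ T₂ = 790×(0.271)^0.400 = 469 K; V₂ = 111 L.
ΔU = nCvΔT = 3.14×12.5×(469−790) = -12600 J.
Q = 0 for an adiabatic process, so W = −ΔU = 12600 J.

12600 J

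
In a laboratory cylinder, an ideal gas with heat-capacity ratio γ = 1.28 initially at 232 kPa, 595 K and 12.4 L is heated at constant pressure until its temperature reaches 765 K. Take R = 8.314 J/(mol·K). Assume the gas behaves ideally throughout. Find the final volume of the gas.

Isobaric: P stays 232 kPa; V/T = const ⇒ T₂ = 765 K, V₂ = 15.9 L.

15.9 L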